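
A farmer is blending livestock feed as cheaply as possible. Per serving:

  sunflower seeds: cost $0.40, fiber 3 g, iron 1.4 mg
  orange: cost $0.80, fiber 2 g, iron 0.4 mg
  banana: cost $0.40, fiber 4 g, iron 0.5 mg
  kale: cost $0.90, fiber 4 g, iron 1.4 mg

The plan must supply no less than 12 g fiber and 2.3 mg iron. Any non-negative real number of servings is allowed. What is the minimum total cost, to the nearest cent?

$1.28

sunflower seeds only: max(12/3, 2.3/1.4) = 4 servings → $1.60.
orange only: max(12/2, 2.3/0.4) = 6 servings → $4.80.
banana only: max(12/4, 2.3/0.5) = 4.6 servings → $1.84.
kale only: max(12/4, 2.3/1.4) = 3 servings → $2.70.
sunflower seeds + orange: intersection lies outside the first quadrant.
sunflower seeds + banana with both tight: 0.7805 servings and 2.415 servings → $1.28.
sunflower seeds + kale: intersection lies outside the first quadrant.
orange + banana with both tight: 5.333 servings and 0.3333 servings → $4.40.
orange + kale with both targets exact would need a negative amount; discard.
banana + kale with both tight: 2.111 servings and 0.8889 servings → $1.64.
The minimum over all feasible corners is $1.28.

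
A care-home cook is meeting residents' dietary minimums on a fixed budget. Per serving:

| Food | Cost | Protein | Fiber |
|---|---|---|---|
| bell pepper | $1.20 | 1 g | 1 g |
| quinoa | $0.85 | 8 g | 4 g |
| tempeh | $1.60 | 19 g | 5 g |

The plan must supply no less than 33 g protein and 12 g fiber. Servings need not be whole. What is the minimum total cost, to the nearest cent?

$3.09

Compare the cost at each extreme point of the feasible region.
bell pepper only: max(33/1, 12/1) = 33 servings → $39.60.
quinoa only: max(33/8, 12/4) = 4.125 servings → $3.51.
tempeh only: max(33/19, 12/5) = 2.4 servings → $3.84.
bell pepper + quinoa with both targets exact would need a negative amount; discard.
bell pepper + tempeh with both tight: 4.5 servings and 1.5 servings → $7.80.
quinoa + tempeh with both tight: 1.75 servings and 1 serving → $3.09.
So the least-cost plan costs $3.09.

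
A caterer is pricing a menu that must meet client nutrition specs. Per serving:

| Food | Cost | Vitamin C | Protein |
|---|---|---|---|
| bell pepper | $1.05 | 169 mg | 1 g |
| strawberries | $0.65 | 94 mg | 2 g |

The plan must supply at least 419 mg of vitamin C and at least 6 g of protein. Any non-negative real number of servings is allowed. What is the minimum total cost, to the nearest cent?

bell pepper only: max(419/169, 6/1) = 6 servings → $6.30.
strawberries only: max(419/94, 6/2) = 4.457 servings → $2.90.
bell pepper + strawberries with both tight: 1.123 servings and 2.439 servings → $2.76.
Cheapest feasible corner: $2.76.

$2.76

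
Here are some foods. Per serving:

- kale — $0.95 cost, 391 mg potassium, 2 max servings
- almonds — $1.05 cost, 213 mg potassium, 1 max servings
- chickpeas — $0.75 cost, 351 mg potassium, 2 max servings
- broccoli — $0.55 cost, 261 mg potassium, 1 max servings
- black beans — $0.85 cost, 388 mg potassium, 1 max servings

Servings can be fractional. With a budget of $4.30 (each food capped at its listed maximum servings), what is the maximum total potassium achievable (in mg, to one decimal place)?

Potassium per dollar: broccoli 474.5, chickpeas 468, black beans 456.5, kale 411.6, almonds 202.9.
Take 1 serving of broccoli: spends $0.55, +261.0 mg potassium (running total 261.0 mg).
Take 2 servings of chickpeas: spends $1.50, +702.0 mg potassium (running total 963.0 mg).
Take 1 serving of black beans: spends $0.85, +388.0 mg potassium (running total 1351.0 mg).
Take 1.474 servings of kale: spends $1.40, +576.2 mg potassium (running total 1927.2 mg).
Greedy by best ratio exhausts the cost allowance optimally: 1927.2 mg.

1927.2 mg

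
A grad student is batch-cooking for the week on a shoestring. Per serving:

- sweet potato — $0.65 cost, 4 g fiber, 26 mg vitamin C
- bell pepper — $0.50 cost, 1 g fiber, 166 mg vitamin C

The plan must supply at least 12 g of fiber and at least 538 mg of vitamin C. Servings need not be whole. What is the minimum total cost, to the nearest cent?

With two linear requirements the optimum uses one or two foods; enumerate the corners.
sweet potato only: max(12/4, 538/26) = 20.69 servings → $13.45.
bell pepper only: max(12/1, 538/166) = 12 servings → $6.00.
sweet potato + bell pepper with both tight: 2.279 servings and 2.884 servings → $2.92.
Cheapest feasible corner: $2.92.

$2.92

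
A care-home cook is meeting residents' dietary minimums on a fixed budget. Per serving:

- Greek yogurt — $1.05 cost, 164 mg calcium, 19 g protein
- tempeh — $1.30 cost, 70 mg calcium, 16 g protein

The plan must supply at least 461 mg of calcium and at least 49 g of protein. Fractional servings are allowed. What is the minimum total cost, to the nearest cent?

Compare the cost at each extreme point of the feasible region.
Greek yogurt only: max(461/164, 49/19) = 2.811 servings → $2.95.
tempeh only: max(461/70, 49/16) = 6.586 servings → $8.56.
Greek yogurt + tempeh with both targets exact would need a negative amount; discard.
So the least-cost plan costs $2.95.

$2.95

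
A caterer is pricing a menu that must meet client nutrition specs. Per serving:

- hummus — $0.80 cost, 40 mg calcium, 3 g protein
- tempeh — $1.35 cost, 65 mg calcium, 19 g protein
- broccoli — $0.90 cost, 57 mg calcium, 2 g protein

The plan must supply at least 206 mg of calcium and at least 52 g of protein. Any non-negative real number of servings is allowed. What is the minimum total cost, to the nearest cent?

A basic optimal solution has at most two foods positive. Try each food alone and each pair with both targets met exactly.
hummus only: max(206/40, 52/3) = 17.33 servings → $13.87.
tempeh only: max(206/65, 52/19) = 3.169 servings → $4.28.
broccoli only: max(206/57, 52/2) = 26 servings → $23.40.
hummus + tempeh with both tight: 0.9451 servings and 2.588 servings → $4.25.
hummus + broccoli: the both-tight solution has a negative serving — not a feasible corner.
tempeh + broccoli with both tight: 2.678 servings and 0.5603 servings → $4.12.
So the least-cost plan costs $4.12.

$4.12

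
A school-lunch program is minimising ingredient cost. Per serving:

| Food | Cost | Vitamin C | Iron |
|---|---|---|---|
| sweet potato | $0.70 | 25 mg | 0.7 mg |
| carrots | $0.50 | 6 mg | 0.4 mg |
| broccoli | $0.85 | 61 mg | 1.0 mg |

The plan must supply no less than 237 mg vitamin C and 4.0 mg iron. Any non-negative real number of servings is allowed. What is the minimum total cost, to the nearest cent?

An LP optimum is at a vertex; with two nutrient constraints at most two foods are used. Check each candidate.
sweet potato only: max(237/25, 4.0/0.7) = 9.48 servings → $6.64.
carrots only: max(237/6, 4.0/0.4) = 39.5 servings → $19.75.
broccoli only: max(237/61, 4.0/1.0) = 4 servings → $3.40.
sweet potato + carrots: intersection lies outside the first quadrant.
sweet potato + broccoli with both tight: 0.3955 servings and 3.723 servings → $3.44.
carrots + broccoli with both tight: 0.3804 servings and 3.848 servings → $3.46.
The minimum over all feasible corners is $3.40.

$3.40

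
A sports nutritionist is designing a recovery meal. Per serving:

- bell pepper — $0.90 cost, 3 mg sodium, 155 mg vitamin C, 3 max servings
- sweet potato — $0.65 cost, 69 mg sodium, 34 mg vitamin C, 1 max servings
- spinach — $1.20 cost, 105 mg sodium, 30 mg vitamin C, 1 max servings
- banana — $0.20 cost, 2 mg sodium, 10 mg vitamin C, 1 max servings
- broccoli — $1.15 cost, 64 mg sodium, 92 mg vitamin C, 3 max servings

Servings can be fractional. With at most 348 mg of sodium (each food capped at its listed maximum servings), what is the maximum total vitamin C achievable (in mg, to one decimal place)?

806.7 mg

Vitamin C per mg sodium: bell pepper 51.67, banana 5, broccoli 1.438, sweet potato 0.4928, spinach 0.2857.
Take 3 servings of bell pepper: uses 9 mg sodium, +465.0 mg vitamin C (running total 465.0 mg).
Take 1 serving of banana: uses 2 mg sodium, +10.0 mg vitamin C (running total 475.0 mg).
Take 3 servings of broccoli: uses 192 mg sodium, +276.0 mg vitamin C (running total 751.0 mg).
Take 1 serving of sweet potato: uses 69 mg sodium, +34.0 mg vitamin C (running total 785.0 mg).
Take 0.7238 servings of spinach: uses 76 mg sodium, +21.7 mg vitamin C (running total 806.7 mg).
Greedy by best ratio exhausts the sodium allowance optimally: 806.7 mg.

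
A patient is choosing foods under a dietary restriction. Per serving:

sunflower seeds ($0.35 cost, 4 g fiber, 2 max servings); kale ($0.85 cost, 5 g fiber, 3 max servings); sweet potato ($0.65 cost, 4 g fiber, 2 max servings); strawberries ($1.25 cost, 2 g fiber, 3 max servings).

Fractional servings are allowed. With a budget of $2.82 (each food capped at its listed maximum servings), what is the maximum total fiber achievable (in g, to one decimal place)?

Fiber per dollar: sunflower seeds 11.43, sweet potato 6.154, kale 5.882, strawberries 1.6.
Take 2 servings of sunflower seeds: spends $0.70, +8.0 g fiber (running total 8.0 g).
Take 2 servings of sweet potato: spends $1.30, +8.0 g fiber (running total 16.0 g).
Take 0.9647 servings of kale: spends $0.82, +4.8 g fiber (running total 20.8 g).
Greedy by best ratio exhausts the cost allowance optimally: 20.8 g.

20.8 g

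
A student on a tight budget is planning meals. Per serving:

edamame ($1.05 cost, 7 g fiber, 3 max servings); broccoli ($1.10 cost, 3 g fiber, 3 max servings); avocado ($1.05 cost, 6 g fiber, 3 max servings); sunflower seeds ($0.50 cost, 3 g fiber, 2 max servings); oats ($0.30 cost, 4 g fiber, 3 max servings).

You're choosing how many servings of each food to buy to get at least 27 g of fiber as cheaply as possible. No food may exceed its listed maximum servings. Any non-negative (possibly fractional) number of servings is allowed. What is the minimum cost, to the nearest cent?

$3.15

Cost per g of fiber: oats $0.0750, edamame $0.1500, sunflower seeds $0.1667, avocado $0.1750, broccoli $0.3667.
Take 3 servings of oats: +12.0 g fiber for $0.90 (total $0.90, still need 15.0 g).
Take 2.143 servings of edamame: +15.0 g fiber for $2.25 (total $3.15, still need 0.0 g).
Greedy by cheapest-per-g is optimal for a single linear constraint, so the minimum cost is $3.15.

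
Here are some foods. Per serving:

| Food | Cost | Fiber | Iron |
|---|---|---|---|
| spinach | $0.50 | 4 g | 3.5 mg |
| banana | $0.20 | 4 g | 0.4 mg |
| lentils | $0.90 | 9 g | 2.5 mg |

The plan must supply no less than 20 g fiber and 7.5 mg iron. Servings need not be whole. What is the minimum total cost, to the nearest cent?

$1.53

Minimising a linear cost over {fiber ≥ 20, iron ≥ 7.5, servings ≥ 0} — the optimum is at a vertex, using one or two foods.
spinach only: max(20/4, 7.5/3.5) = 5 servings → $2.50.
banana only: max(20/4, 7.5/0.4) = 18.75 servings → $3.75.
lentils only: max(20/9, 7.5/2.5) = 3 servings → $2.70.
spinach + banana with both tight: 1.774 servings and 3.226 servings → $1.53.
spinach + lentils with both tight: 0.814 servings and 1.86 servings → $2.08.
banana + lentils with both targets exact would need a negative amount; discard.
Cheapest feasible corner: $1.53.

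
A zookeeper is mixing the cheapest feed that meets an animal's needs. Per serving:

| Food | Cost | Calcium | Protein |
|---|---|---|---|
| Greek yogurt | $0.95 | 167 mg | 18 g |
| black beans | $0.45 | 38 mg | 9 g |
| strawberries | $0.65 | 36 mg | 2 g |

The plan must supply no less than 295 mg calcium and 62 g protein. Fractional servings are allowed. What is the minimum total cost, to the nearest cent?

$3.12

With two linear requirements the optimum uses one or two foods; enumerate the corners.
Greek yogurt only: max(295/167, 62/18) = 3.444 servings → $3.27.
black beans only: max(295/38, 62/9) = 7.763 servings → $3.49.
strawberries only: max(295/36, 62/2) = 31 servings → $20.15.
Greek yogurt + black beans with both tight: 0.3651 servings and 6.159 servings → $3.12.
Greek yogurt + strawberries: the both-tight solution has a negative serving — not a feasible corner.
black beans + strawberries with both tight: 6.621 servings and 1.206 servings → $3.76.
The minimum over all feasible corners is $3.12.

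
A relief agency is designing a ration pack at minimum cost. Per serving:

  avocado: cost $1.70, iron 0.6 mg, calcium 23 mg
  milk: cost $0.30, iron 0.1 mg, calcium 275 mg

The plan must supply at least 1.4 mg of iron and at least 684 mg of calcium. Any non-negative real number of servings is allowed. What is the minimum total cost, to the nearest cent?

$4.01

A basic optimal solution has at most two foods positive. Try each food alone and each pair with both targets met exactly.
avocado only: max(1.4/0.6, 684/23) = 29.74 servings → $50.56.
milk only: max(1.4/0.1, 684/275) = 14 servings → $4.20.
avocado + milk with both tight: 1.946 servings and 2.325 servings → $4.01.
The minimum over all feasible corners is $4.01.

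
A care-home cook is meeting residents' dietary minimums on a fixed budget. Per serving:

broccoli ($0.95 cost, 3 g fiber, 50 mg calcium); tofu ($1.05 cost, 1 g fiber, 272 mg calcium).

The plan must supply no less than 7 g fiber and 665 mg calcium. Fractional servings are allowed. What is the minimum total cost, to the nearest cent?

$3.79

For a min-cost LP with two ≥-constraints, a basic feasible solution has at most two positive variables.
broccoli only: max(7/3, 665/50) = 13.3 servings → $12.63.
tofu only: max(7/1, 665/272) = 7 servings → $7.35.
broccoli + tofu with both tight: 1.617 servings and 2.148 servings → $3.79.
So the least-cost plan costs $3.79.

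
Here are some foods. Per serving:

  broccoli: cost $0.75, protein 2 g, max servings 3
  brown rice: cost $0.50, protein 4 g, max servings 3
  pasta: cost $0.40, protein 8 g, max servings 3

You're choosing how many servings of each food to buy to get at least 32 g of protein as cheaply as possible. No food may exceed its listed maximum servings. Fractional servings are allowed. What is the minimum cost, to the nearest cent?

Cost per g of protein: pasta $0.0500, brown rice $0.1250, broccoli $0.3750.
Take 3 servings of pasta: +24.0 g protein for $1.20 (total $1.20, still need 8.0 g).
Take 2 servings of brown rice: +8.0 g protein for $1.00 (total $2.20, still need 0.0 g).
Filling from the cheapest source first is optimal under one linear minimum: $2.20.

$2.20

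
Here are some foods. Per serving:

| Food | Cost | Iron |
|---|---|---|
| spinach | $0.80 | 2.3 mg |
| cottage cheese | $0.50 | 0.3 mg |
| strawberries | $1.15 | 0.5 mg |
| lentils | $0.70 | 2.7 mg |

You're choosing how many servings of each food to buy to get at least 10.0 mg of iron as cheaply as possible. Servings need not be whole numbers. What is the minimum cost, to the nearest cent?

$2.59

Cost per mg of iron: lentils $0.2593, spinach $0.3478, cottage cheese $1.6667, strawberries $2.3000.
With no serving limits, use only lentils: 10.0 mg / 2.7 mg = 3.704 servings × $0.70 = $2.59.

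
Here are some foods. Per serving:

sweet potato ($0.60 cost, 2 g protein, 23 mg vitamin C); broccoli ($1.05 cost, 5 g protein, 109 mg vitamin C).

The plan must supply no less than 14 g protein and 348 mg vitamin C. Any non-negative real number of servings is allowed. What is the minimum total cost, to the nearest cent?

$3.35

Minimising a linear cost over {protein ≥ 14, vitamin C ≥ 348, servings ≥ 0} — the optimum is at a vertex, using one or two foods.
sweet potato only: max(14/2, 348/23) = 15.13 servings → $9.08.
broccoli only: max(14/5, 348/109) = 3.193 servings → $3.35.
sweet potato + broccoli with both targets exact would need a negative amount; discard.
Cheapest feasible corner: $3.35.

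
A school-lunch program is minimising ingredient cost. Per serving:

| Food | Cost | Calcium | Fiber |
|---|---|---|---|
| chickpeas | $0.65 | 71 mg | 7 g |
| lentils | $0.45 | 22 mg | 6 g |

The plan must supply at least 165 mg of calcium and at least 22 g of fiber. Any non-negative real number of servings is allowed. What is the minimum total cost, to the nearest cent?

$1.88

Compare the cost at each extreme point of the feasible region.
chickpeas only: max(165/71, 22/7) = 3.143 servings → $2.04.
lentils only: max(165/22, 22/6) = 7.5 servings → $3.38.
chickpeas + lentils with both tight: 1.86 servings and 1.496 servings → $1.88.
The minimum over all feasible corners is $1.88.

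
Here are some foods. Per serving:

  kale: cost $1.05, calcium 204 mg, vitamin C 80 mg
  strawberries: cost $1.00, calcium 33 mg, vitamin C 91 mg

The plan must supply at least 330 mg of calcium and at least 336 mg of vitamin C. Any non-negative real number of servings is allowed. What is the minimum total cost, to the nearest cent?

$3.90

With two linear requirements the optimum uses one or two foods; enumerate the corners.
kale only: max(330/204, 336/80) = 4.2 servings → $4.41.
strawberries only: max(330/33, 336/91) = 10 servings → $10.00.
kale + strawberries with both tight: 1.19 servings and 2.647 servings → $3.90.
The minimum over all feasible corners is $3.90.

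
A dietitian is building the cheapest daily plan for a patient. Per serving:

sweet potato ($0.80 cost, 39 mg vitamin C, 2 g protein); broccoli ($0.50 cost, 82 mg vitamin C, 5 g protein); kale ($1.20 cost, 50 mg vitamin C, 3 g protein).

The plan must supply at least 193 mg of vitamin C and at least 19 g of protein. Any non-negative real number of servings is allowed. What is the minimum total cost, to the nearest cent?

This is a tiny linear program; its minimum lies at a vertex of the feasible set. List the vertices and price them.
sweet potato only: max(193/39, 19/2) = 9.5 servings → $7.60.
broccoli only: max(193/82, 19/5) = 3.8 servings → $1.90.
kale only: max(193/50, 19/3) = 6.333 servings → $7.60.
sweet potato + broccoli: intersection lies outside the first quadrant.
sweet potato + kale with both targets exact would need a negative amount; discard.
broccoli + kale: intersection lies outside the first quadrant.
So the least-cost plan costs $1.90.

$1.90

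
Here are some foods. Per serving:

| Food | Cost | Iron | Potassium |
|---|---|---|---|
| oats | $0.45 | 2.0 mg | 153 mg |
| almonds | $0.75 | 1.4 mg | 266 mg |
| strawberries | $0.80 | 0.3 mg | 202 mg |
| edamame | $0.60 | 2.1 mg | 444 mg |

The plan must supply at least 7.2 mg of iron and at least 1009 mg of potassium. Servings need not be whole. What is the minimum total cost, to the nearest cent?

$1.83

For a min-cost LP with two ≥-constraints, a basic feasible solution has at most two positive variables.
oats only: max(7.2/2.0, 1009/153) = 6.595 servings → $2.97.
almonds only: max(7.2/1.4, 1009/266) = 5.143 servings → $3.86.
strawberries only: max(7.2/0.3, 1009/202) = 24 servings → $19.20.
edamame only: max(7.2/2.1, 1009/444) = 3.429 servings → $2.06.
oats + almonds with both tight: 1.581 servings and 2.884 servings → $2.87.
oats + strawberries with both tight: 3.216 servings and 2.559 servings → $3.49.
oats + edamame with both tight: 1.902 servings and 1.617 servings → $1.83.
almonds + strawberries with both targets exact would need a negative amount; discard.
almonds + edamame: intersection lies outside the first quadrant.
strawberries + edamame with both targets exact would need a negative amount; discard.
So the least-cost plan costs $1.83.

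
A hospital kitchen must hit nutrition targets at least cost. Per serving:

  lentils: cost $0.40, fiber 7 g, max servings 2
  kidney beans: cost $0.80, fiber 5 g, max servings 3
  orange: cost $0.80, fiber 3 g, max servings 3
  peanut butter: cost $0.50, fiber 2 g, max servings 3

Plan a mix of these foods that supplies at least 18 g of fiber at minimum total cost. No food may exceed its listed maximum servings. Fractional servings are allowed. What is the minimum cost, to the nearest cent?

Cost per g of fiber: lentils $0.0571, kidney beans $0.1600, peanut butter $0.2500, orange $0.2667.
Take 2 servings of lentils: +14.0 g fiber for $0.80 (total $0.80, still need 4.0 g).
Take 0.8 servings of kidney beans: +4.0 g fiber for $0.64 (total $1.44, still need 0.0 g).
Greedy by cheapest-per-g is optimal for a single linear constraint, so the minimum cost is $1.44.

$1.44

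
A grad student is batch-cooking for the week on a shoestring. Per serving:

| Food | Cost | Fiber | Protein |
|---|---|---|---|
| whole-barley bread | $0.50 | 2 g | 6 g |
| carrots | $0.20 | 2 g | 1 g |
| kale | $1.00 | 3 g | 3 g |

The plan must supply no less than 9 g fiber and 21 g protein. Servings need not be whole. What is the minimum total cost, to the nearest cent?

$1.89

Two binding constraints pin down two serving amounts, so the optimal mix uses at most two foods. The candidates are each food alone (scaled to the tighter of fiber/protein) and each pair with both constraints tight.
whole-barley bread only: max(9/2, 21/6) = 4.5 servings → $2.25.
carrots only: max(9/2, 21/1) = 21 servings → $4.20.
kale only: max(9/3, 21/3) = 7 servings → $7.00.
whole-barley bread + carrots with both tight: 3.3 servings and 1.2 servings → $1.89.
whole-barley bread + kale with both tight: 3 servings and 1 serving → $2.50.
carrots + kale with both targets exact would need a negative amount; discard.
Cheapest feasible corner: $1.89.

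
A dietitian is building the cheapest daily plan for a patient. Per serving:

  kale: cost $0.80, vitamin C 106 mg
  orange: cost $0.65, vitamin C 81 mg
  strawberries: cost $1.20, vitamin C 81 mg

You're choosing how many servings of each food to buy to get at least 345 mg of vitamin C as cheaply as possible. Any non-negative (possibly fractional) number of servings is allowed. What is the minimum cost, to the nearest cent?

Cost per mg of vitamin C: kale $0.0075, orange $0.0080, strawberries $0.0148.
With no serving limits, use only kale: 345 mg / 106 mg = 3.255 servings × $0.80 = $2.60.

$2.60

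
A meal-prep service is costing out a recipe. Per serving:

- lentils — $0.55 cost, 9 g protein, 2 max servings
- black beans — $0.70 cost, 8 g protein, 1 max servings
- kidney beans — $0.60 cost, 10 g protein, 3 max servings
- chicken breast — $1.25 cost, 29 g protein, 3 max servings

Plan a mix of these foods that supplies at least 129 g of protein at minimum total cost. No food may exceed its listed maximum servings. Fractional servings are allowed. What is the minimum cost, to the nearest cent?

Cost per g of protein: chicken breast $0.0431, kidney beans $0.0600, lentils $0.0611, black beans $0.0875.
Take 3 servings of chicken breast: +87.0 g protein for $3.75 (total $3.75, still need 42.0 g).
Take 3 servings of kidney beans: +30.0 g protein for $1.80 (total $5.55, still need 12.0 g).
Take 1.333 servings of lentils: +12.0 g protein for $0.73 (total $6.28, still need 0.0 g).
Filling from the cheapest source first is optimal under one linear minimum: $6.28.

$6.28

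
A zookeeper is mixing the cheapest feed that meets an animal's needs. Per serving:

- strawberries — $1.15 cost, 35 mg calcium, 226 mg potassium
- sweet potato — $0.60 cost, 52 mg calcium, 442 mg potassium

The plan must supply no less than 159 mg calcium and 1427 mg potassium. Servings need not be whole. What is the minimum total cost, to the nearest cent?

$1.94

Check every corner: each single food scaled to meet both minima, and each pair solved so both constraints bind.
strawberries only: max(159/35, 1427/226) = 6.314 servings → $7.26.
sweet potato only: max(159/52, 1427/442) = 3.229 servings → $1.94.
strawberries + sweet potato with both targets exact would need a negative amount; discard.
Cheapest feasible corner: $1.94.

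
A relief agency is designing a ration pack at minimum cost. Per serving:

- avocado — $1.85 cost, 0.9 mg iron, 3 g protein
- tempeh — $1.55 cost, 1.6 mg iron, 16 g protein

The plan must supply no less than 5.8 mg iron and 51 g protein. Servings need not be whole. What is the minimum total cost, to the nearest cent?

For a min-cost LP with two ≥-constraints, a basic feasible solution has at most two positive variables.
avocado only: max(5.8/0.9, 51/3) = 17 servings → $31.45.
tempeh only: max(5.8/1.6, 51/16) = 3.625 servings → $5.62.
avocado + tempeh with both tight: 1.167 servings and 2.969 servings → $6.76.
So the least-cost plan costs $5.62.

$5.62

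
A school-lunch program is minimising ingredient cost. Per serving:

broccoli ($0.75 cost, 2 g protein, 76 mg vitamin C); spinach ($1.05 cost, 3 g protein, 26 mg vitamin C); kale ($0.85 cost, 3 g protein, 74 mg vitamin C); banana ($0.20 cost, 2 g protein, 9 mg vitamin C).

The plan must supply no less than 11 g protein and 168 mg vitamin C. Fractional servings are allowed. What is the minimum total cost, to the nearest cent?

$2.07

This is a tiny linear program; its minimum lies at a vertex of the feasible set. List the vertices and price them.
broccoli only: max(11/2, 168/76) = 5.5 servings → $4.12.
spinach only: max(11/3, 168/26) = 6.462 servings → $6.78.
kale only: max(11/3, 168/74) = 3.667 servings → $3.12.
banana only: max(11/2, 168/9) = 18.67 servings → $3.73.
broccoli + spinach with both tight: 1.239 servings and 2.841 servings → $3.91.
broccoli + kale: the both-tight solution has a negative serving — not a feasible corner.
broccoli + banana with both tight: 1.769 servings and 3.731 servings → $2.07.
spinach + kale with both tight: 2.153 servings and 1.514 servings → $3.55.
spinach + banana with both targets exact would need a negative amount; discard.
kale + banana with both tight: 1.959 servings and 2.562 servings → $2.18.
The minimum over all feasible corners is $2.07.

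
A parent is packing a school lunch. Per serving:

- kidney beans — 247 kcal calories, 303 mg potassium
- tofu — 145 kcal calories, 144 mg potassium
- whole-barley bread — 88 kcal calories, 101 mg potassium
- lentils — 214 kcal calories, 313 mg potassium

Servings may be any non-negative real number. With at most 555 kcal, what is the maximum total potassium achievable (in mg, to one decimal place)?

Potassium per kcal: lentils 1.463, kidney beans 1.227, whole-barley bread 1.148, tofu 0.9931.
With no serving limits, spend the whole calories allowance on lentils: 555 kcal / 214 kcal × 313 mg = 811.8 mg.

811.8 mg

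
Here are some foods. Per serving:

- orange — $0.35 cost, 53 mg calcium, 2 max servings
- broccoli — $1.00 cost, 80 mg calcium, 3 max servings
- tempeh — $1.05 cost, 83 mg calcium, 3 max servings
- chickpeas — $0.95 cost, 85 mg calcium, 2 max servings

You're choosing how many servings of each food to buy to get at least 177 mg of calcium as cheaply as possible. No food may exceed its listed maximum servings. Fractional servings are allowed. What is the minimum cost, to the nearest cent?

$1.49

Cost per mg of calcium: orange $0.0066, chickpeas $0.0112, broccoli $0.0125, tempeh $0.0127.
Take 2 servings of orange: +106.0 mg calcium for $0.70 (total $0.70, still need 71.0 mg).
Take 0.8353 servings of chickpeas: +71.0 mg calcium for $0.79 (total $1.49, still need 0.0 mg).
Greedy by cheapest-per-mg is optimal for a single linear constraint, so the minimum cost is $1.49.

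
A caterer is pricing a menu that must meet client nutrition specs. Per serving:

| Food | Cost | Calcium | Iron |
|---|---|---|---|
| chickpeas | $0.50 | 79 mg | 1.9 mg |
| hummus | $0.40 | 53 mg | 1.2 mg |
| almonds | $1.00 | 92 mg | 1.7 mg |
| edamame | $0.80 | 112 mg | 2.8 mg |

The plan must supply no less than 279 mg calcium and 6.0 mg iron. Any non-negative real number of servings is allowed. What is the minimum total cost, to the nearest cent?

$1.77

chickpeas only: max(279/79, 6.0/1.9) = 3.532 servings → $1.77.
hummus only: max(279/53, 6.0/1.2) = 5.264 servings → $2.11.
almonds only: max(279/92, 6.0/1.7) = 3.529 servings → $3.53.
edamame only: max(279/112, 6.0/2.8) = 2.491 servings → $1.99.
chickpeas + hummus: intersection lies outside the first quadrant.
chickpeas + almonds with both tight: 1.919 servings and 1.385 servings → $2.34.
chickpeas + edamame with both targets exact would need a negative amount; discard.
hummus + almonds with both tight: 3.828 servings and 0.8276 servings → $2.36.
hummus + edamame: the both-tight solution has a negative serving — not a feasible corner.
almonds + edamame with both tight: 1.625 servings and 1.156 servings → $2.55.
Cheapest feasible corner: $1.77.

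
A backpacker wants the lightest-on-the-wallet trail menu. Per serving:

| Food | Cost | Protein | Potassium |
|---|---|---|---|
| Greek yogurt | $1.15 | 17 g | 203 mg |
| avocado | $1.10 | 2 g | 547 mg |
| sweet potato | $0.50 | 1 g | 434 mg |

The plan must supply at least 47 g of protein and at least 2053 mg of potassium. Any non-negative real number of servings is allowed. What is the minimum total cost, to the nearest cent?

Compare the cost at each extreme point of the feasible region.
Greek yogurt only: max(47/17, 2053/203) = 10.11 servings → $11.63.
avocado only: max(47/2, 2053/547) = 23.5 servings → $25.85.
sweet potato only: max(47/1, 2053/434) = 47 servings → $23.50.
Greek yogurt + avocado with both tight: 2.429 servings and 2.852 servings → $5.93.
Greek yogurt + sweet potato with both tight: 2.557 servings and 3.534 servings → $4.71.
avocado + sweet potato: intersection lies outside the first quadrant.
The minimum over all feasible corners is $4.71.

$4.71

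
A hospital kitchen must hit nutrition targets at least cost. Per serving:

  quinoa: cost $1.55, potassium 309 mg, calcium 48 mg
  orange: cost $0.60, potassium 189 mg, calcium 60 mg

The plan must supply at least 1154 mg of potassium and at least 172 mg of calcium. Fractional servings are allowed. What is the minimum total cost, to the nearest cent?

$3.66

Check every corner: each single food scaled to meet both minima, and each pair solved so both constraints bind.
quinoa only: max(1154/309, 172/48) = 3.735 servings → $5.79.
orange only: max(1154/189, 172/60) = 6.106 servings → $3.66.
quinoa + orange: intersection lies outside the first quadrant.
So the least-cost plan costs $3.66.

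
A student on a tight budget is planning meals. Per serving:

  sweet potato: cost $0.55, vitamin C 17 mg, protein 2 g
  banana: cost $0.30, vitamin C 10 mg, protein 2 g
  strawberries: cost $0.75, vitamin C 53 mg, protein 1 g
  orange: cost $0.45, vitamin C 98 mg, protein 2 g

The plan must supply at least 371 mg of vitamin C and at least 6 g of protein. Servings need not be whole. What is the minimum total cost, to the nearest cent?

$1.70

An LP optimum is at a vertex; with two nutrient constraints at most two foods are used. Check each candidate.
sweet potato only: max(371/17, 6/2) = 21.82 servings → $12.00.
banana only: max(371/10, 6/2) = 37.1 servings → $11.13.
strawberries only: max(371/53, 6/1) = 7 servings → $5.25.
orange only: max(371/98, 6/2) = 3.786 servings → $1.70.
sweet potato + banana with both targets exact would need a negative amount; discard.
sweet potato + strawberries with both targets exact would need a negative amount; discard.
sweet potato + orange: intersection lies outside the first quadrant.
banana + strawberries: intersection lies outside the first quadrant.
banana + orange with both targets exact would need a negative amount; discard.
strawberries + orange: intersection lies outside the first quadrant.
The minimum over all feasible corners is $1.70.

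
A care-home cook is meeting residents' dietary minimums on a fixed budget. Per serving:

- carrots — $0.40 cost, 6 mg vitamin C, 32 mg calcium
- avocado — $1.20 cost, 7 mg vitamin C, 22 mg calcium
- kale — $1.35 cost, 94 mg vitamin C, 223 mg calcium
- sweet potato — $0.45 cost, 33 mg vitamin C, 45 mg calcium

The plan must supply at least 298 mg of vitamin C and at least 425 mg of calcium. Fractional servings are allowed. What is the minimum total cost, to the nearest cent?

$4.08

A basic optimal solution has at most two foods positive. Try each food alone and each pair with both targets met exactly.
carrots only: max(298/6, 425/32) = 49.67 servings → $19.87.
avocado only: max(298/7, 425/22) = 42.57 servings → $51.09.
kale only: max(298/94, 425/223) = 3.17 servings → $4.28.
sweet potato only: max(298/33, 425/45) = 9.444 servings → $4.25.
carrots + avocado: intersection lies outside the first quadrant.
carrots + kale: intersection lies outside the first quadrant.
carrots + sweet potato with both tight: 0.7824 servings and 8.888 servings → $4.31.
avocado + kale: intersection lies outside the first quadrant.
avocado + sweet potato with both tight: 1.496 servings and 8.713 servings → $5.72.
kale + sweet potato with both tight: 0.1965 servings and 8.47 servings → $4.08.
So the least-cost plan costs $4.08.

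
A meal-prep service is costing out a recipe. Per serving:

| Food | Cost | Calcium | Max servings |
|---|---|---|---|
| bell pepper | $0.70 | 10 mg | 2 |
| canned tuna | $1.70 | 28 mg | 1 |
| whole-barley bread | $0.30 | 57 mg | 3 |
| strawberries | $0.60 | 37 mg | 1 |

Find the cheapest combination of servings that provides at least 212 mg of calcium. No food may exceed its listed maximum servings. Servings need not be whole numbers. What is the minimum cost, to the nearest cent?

$1.74

Cost per mg of calcium: whole-barley bread $0.0053, strawberries $0.0162, canned tuna $0.0607, bell pepper $0.0700.
Take 3 servings of whole-barley bread: +171.0 mg calcium for $0.90 (total $0.90, still need 41.0 mg).
Take 1 serving of strawberries: +37.0 mg calcium for $0.60 (total $1.50, still need 4.0 mg).
Take 0.1429 servings of canned tuna: +4.0 mg calcium for $0.24 (total $1.74, still need 0.0 mg).
Filling from the cheapest source first is optimal under one linear minimum: $1.74.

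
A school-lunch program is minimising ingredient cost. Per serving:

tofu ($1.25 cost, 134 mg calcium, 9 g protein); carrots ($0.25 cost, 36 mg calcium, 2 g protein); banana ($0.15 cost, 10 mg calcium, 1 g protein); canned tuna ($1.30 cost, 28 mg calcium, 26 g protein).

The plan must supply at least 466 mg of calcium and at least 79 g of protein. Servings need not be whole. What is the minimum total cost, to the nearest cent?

$5.64

tofu only: max(466/134, 79/9) = 8.778 servings → $10.97.
carrots only: max(466/36, 79/2) = 39.5 servings → $9.88.
banana only: max(466/10, 79/1) = 79 servings → $11.85.
canned tuna only: max(466/28, 79/26) = 16.64 servings → $21.64.
tofu + carrots: intersection lies outside the first quadrant.
tofu + banana: intersection lies outside the first quadrant.
tofu + canned tuna with both tight: 3.064 servings and 1.978 servings → $6.40.
carrots + banana: the both-tight solution has a negative serving — not a feasible corner.
carrots + canned tuna with both tight: 11.25 servings and 2.173 servings → $5.64.
banana + canned tuna with both tight: 42.69 servings and 1.397 servings → $8.22.
So the least-cost plan costs $5.64.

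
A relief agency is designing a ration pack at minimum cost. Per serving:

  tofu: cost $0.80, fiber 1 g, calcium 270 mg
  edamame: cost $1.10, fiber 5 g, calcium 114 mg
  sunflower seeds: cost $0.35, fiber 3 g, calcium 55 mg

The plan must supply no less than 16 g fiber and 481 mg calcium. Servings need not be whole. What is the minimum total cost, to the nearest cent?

With two linear requirements the optimum uses one or two foods; enumerate the corners.
tofu only: max(16/1, 481/270) = 16 servings → $12.80.
edamame only: max(16/5, 481/114) = 4.219 servings → $4.64.
sunflower seeds only: max(16/3, 481/55) = 8.745 servings → $3.06.
tofu + edamame with both tight: 0.4701 servings and 3.106 servings → $3.79.
tofu + sunflower seeds with both tight: 0.7457 servings and 5.085 servings → $2.38.
edamame + sunflower seeds with both targets exact would need a negative amount; discard.
The minimum over all feasible corners is $2.38.

$2.38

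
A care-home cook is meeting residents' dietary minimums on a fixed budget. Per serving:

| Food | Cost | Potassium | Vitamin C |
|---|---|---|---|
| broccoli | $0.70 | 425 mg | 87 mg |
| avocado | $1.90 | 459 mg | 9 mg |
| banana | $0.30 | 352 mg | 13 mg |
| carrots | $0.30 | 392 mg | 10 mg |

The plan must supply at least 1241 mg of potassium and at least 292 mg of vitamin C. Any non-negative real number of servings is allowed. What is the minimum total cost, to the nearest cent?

$2.35

broccoli only: max(1241/425, 292/87) = 3.356 servings → $2.35.
avocado only: max(1241/459, 292/9) = 32.44 servings → $61.64.
banana only: max(1241/352, 292/13) = 22.46 servings → $6.74.
carrots only: max(1241/392, 292/10) = 29.2 servings → $8.76.
broccoli + avocado: intersection lies outside the first quadrant.
broccoli + banana with both targets exact would need a negative amount; discard.
broccoli + carrots: intersection lies outside the first quadrant.
avocado + banana: intersection lies outside the first quadrant.
avocado + carrots with both targets exact would need a negative amount; discard.
banana + carrots: intersection lies outside the first quadrant.
Cheapest feasible corner: $2.35.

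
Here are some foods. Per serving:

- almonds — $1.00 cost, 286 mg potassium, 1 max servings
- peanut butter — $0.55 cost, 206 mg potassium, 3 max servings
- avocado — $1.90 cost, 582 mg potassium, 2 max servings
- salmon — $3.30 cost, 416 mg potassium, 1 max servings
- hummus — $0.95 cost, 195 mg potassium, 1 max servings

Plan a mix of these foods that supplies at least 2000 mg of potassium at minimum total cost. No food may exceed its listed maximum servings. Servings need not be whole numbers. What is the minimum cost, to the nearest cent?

$6.21

Cost per mg of potassium: peanut butter $0.0027, avocado $0.0033, almonds $0.0035, hummus $0.0049, salmon $0.0079.
Take 3 servings of peanut butter: +618.0 mg potassium for $1.65 (total $1.65, still need 1382.0 mg).
Take 2 servings of avocado: +1164.0 mg potassium for $3.80 (total $5.45, still need 218.0 mg).
Take 0.7622 servings of almonds: +218.0 mg potassium for $0.76 (total $6.21, still need 0.0 mg).
Filling from the cheapest source first is optimal under one linear minimum: $6.21.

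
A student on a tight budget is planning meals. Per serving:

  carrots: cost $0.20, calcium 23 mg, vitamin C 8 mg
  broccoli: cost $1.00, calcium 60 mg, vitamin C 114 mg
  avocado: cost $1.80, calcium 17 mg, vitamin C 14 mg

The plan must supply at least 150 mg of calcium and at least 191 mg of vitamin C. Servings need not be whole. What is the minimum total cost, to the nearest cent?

An LP optimum is at a vertex; with two nutrient constraints at most two foods are used. Check each candidate.
carrots only: max(150/23, 191/8) = 23.88 servings → $4.78.
broccoli only: max(150/60, 191/114) = 2.5 servings → $2.50.
avocado only: max(150/17, 191/14) = 13.64 servings → $24.56.
carrots + broccoli with both tight: 2.633 servings and 1.491 servings → $2.02.
carrots + avocado with both targets exact would need a negative amount; discard.
broccoli + avocado with both tight: 1.045 servings and 5.137 servings → $10.29.
So the least-cost plan costs $2.02.

$2.02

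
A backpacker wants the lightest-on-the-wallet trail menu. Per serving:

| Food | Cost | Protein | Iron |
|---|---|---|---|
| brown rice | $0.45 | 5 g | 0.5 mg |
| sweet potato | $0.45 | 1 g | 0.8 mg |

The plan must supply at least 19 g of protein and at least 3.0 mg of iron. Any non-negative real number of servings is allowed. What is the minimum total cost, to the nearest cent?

For a min-cost LP with two ≥-constraints, a basic feasible solution has at most two positive variables.
brown rice only: max(19/5, 3.0/0.5) = 6 servings → $2.70.
sweet potato only: max(19/1, 3.0/0.8) = 19 servings → $8.55.
brown rice + sweet potato with both tight: 3.486 servings and 1.571 servings → $2.28.
The minimum over all feasible corners is $2.28.

$2.28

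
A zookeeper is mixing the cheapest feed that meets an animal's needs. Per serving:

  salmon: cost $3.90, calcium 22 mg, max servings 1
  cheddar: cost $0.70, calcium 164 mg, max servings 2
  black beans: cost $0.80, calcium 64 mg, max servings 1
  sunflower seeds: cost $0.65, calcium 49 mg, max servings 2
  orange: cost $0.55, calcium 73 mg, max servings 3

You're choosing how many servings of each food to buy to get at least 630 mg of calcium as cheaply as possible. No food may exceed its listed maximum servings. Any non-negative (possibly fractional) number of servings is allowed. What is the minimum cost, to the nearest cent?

Cost per mg of calcium: cheddar $0.0043, orange $0.0075, black beans $0.0125, sunflower seeds $0.0133, salmon $0.1773.
Take 2 servings of cheddar: +328.0 mg calcium for $1.40 (total $1.40, still need 302.0 mg).
Take 3 servings of orange: +219.0 mg calcium for $1.65 (total $3.05, still need 83.0 mg).
Take 1 serving of black beans: +64.0 mg calcium for $0.80 (total $3.85, still need 19.0 mg).
Take 0.3878 servings of sunflower seeds: +19.0 mg calcium for $0.25 (total $4.10, still need 0.0 mg).
Greedy by cheapest-per-mg is optimal for a single linear constraint, so the minimum cost is $4.10.

$4.10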